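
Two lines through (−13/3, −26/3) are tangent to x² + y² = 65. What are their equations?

Write the tangent as mx − y + (−26/3 − m·(−13/3)) = 0 and set its distance from the centre to √65:
(13/3m − (26/3))² = 65(m² + 1)
32m² + 52m − 7 = 0, so m = −7/4 or m = 1/8.
With m = −7/4: 7x + 4y = −65. With m = 1/8: x − 8y = 65.

7x + 4y = −65 and x − 8y = 65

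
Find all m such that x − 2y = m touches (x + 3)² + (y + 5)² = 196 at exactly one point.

Tangency holds when the distance from the centre (−3, −5) to the line equals the radius 14:
|1·(−3) − 2·(−5) − m| / √5 = 14
|m − (7)| = 14√5.

m = 7 ± 14√5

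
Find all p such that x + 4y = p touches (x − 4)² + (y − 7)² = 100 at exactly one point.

The line touches the circle iff its distance from (4, 7) is 10:
|1·4 + 4·7 − p| / √17 = 10
|p − (32)| = 10√17.

p = 32 ± 10√17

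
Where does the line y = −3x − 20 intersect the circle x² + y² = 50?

(−7, 1) and (−5, −5)

Express y = −3x − 20 and substitute into the circle:
10x² + 120x + 350 = 0  ⟹  x² + 12x + 35 = 0
x = −5 or x = −7, giving (−5, −5) and (−7, 1).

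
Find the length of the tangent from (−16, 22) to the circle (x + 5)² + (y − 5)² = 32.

The centre is (−5, 5) and r = 4√2. The square of the distance from P to the centre is 121 + 289 = 410.
By the tangent–radius right angle, tangent length = √(|PO|² − r²) = √378 = 3√42.

3√42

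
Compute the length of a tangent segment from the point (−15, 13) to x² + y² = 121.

The centre is (0, 0) and r = 11. The square of the distance from P to the centre is 225 + 169 = 394.
The tangent meets the radius at right angles, so tangent² = |PO|² − r² = 394 − 121 = 273.

√273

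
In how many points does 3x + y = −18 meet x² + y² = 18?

0

Substituting the line into the circle gives 10x² + 108x + 306 = 0.
Δ = 11664 − 12240 = −576.
No real roots: the line does not meet the circle.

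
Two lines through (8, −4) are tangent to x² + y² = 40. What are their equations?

Write the tangent as mx − y + (−4 − m·(8)) = 0 and set its distance from the centre to 2√10:
(−8m − (4))² = 40(m² + 1)
3m² + 8m − 3 = 0, so m = 1/3 or m = −3.
With m = 1/3: x − 3y = 20. With m = −3: 3x + y = 20.

x − 3y = 20 and 3x + y = 20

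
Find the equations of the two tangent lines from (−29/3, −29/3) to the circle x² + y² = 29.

2x − 5y = 29 and 5x − 2y = −29

A line y − (−29/3) = m(x − (−29/3)) is tangent when its distance from (0, 0) is √29:
[m·(29/3) − (29/3)]² = 29(m² + 1)
10m² − 29m + 10 = 0, so m = 2/5 or m = 5/2.
With m = 2/5: 2x − 5y = 29. With m = 5/2: 5x − 2y = −29.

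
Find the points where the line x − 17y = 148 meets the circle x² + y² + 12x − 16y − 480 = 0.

Express y = (−148 + x)/17 and substitute into the circle:
290x² + 2900x − 76560 = 0  ⟹  x² + 10x − 264 = 0
x = 12 or x = −22, giving (12, −8) and (−22, −10).

(−22, −10) and (12, −8)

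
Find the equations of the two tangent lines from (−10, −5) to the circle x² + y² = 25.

y = −5 and 4x − 3y = −25

Let a tangent through (−10, −5) have slope m. Its distance from (0, 0) must equal 5:
[m·(10) − (5)]² = 25(m² + 1)
3m² − 4m = 0, so m = 0 or m = 4/3.
With m = 0: y = −5. With m = 4/3: 4x − 3y = −25.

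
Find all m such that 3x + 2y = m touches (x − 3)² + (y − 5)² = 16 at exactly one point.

m = 19 ± 4√13

For a tangent, require d(centre, line) = r = 4.
|3·3 + 2·5 − m| / √13 = 4
|m − (19)| = 4√13.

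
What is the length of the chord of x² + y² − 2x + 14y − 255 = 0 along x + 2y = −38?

Centre (1, −7), r² = 305. Perpendicular distance d from centre to line = |25| / √5 = 25/√5.
Half the chord is √(r² − d²) = √(180), so the full chord is 12√5.

12√5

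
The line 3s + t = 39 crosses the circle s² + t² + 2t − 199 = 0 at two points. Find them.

Substitute t = −3s + 39:
10s² − 240s + 1400 = 0  ⟹  s² − 24s + 140 = 0
s = 14 or s = 10, giving (14, −3) and (10, 9).

(10, 9) and (14, −3)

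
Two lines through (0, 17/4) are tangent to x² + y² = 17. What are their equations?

A line y − (17/4) = m(x − (0)) is tangent when its distance from (0, 0) is √17:
(0m − (−17/4))² = 17(m² + 1)
16m² − 1 = 0, so m = 1/4 or m = −1/4.
With m = 1/4: x − 4y = −17. With m = −1/4: x + 4y = 17.

x − 4y = −17 and x + 4y = 17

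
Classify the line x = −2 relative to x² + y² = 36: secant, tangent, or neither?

secant

d² = (1·0 + 0·0 − (−2))² = 4; r² = 36.
Since d² < r², the line cuts the circle twice.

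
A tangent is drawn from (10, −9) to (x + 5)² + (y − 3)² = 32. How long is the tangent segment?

√337

The centre is (−5, 3) and r = 4√2. The square of the distance from P to the centre is 225 + 144 = 369.
By the tangent–radius right angle, tangent length = √(|PO|² − r²) = √337.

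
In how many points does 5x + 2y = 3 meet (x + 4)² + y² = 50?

2

d² = (5·(−4) + 2·0 − (3))²/29 = 529/29; r² = 50.
Since d² < r², the line cuts the circle twice.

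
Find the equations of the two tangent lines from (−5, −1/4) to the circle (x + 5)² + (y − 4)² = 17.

x + 4y = −6 and x − 4y = −4

Write the tangent as mx − y + (−1/4 − m·(−5)) = 0 and set its distance from the centre to √17:
[m·(0) − (17/4)]² = 17(m² + 1)
16m² − 1 = 0, so m = −1/4 or m = 1/4.
Through (−5, −1/4) these give x + 4y = −6 and x − 4y = −4.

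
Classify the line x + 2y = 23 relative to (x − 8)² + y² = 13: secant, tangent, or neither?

Substituting the line into the circle gives 5x² − 110x + 733 = 0.
Δ = 12100 − 14660 = −2560.
No real roots: the line does not meet the circle.

neither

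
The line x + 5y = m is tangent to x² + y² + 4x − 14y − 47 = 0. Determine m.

For a tangent, require d(centre, line) = r = 10.
|1·(−2) + 5·7 − m| / √26 = 10
|m − (33)| = 10√26.

m = 33 ± 10√26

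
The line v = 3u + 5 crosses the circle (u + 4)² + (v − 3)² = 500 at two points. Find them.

From the line, v = 3u + 5. Substituting:
10u² + 20u − 480 = 0  ⟹  u² + 2u − 48 = 0
u = 6 or u = −8, giving (6, 23) and (−8, −19).

(−8, −19) and (6, 23)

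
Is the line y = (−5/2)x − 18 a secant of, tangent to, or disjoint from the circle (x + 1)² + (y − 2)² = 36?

d² = (5·(−1) + 2·2 − (−36))²/29 = 1225/29; r² = 36.
Since d² > r², the line lies outside the circle.

disjoint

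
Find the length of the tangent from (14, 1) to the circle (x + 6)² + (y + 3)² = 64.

4√22

Centre (−6, −3), r² = 64. |PO|² = (20)² + (4)² = 416.
Power of the point: PT² = |PO|² − r² = 352, so PT = 4√22.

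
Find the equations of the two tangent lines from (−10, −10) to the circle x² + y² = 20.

Let a tangent through (−10, −10) have slope m. Its distance from (0, 0) must equal 2√5:
(10m − (10))² = 20(m² + 1)
2m² − 5m + 2 = 0, so m = 2 or m = 1/2.
Through (−10, −10) these give 2x − y = −10 and x − 2y = 10.

2x − y = −10 and x − 2y = 10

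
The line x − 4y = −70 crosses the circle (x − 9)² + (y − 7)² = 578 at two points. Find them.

Substitute y = (70 + x)/4:
17x² − 204x − 6188 = 0  ⟹  x² − 12x − 364 = 0
x = 26 or x = −14, giving (26, 24) and (−14, 14).

(−14, 14) and (26, 24)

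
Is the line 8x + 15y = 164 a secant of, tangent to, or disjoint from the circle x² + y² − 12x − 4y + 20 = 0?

Centre (6, 2), r² = 20. Distance² from centre to line = (−86)²/289 = 7396/289.
Since d² > r², the line lies outside the circle.

disjoint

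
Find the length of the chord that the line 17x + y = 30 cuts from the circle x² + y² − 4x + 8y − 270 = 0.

2√290

Express y = −17x + 30 and substitute into the circle:
290x² − 1160x + 870 = 0  ⟹  x² − 4x + 3 = 0
x = 3 or x = 1, giving (3, −21) and (1, 13).
Chord length = distance between (3, −21) and (1, 13) = √1160 = 2√290.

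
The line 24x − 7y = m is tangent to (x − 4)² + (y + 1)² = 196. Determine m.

For a tangent, require d(centre, line) = r = 14.
|24·4 − 7·(−1) − m| / √625 = 14
|m − (103)| = 14·25, so m = 453 or m = −247.

m = −247 or m = 453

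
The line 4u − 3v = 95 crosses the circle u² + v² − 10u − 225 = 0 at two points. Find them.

(14, −13) and (20, −5)

Express v = (−95 + 4u)/3 and substitute into the circle:
25u² − 850u + 7000 = 0  ⟹  u² − 34u + 280 = 0
u = 20 or u = 14, giving (20, −5) and (14, −13).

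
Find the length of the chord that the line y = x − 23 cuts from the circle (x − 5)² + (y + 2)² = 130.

Centre (5, −2), r² = 130. Perpendicular distance d from centre to line = |−16| / √2 = 16/√2.
Chord = 2√(r² − d²) = 2·√(2) = 2√2.

2√2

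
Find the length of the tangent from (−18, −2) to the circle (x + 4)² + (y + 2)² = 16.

6√5

Centre (−4, −2), r² = 16. |PO|² = (−14)² + (0)² = 196.
Power of the point: PT² = |PO|² − r² = 180, so PT = 6√5.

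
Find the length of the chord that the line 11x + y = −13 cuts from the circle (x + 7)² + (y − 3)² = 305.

Express y = −11x − 13 and substitute into the circle:
122x² + 366x = 0  ⟹  x² + 3x = 0
x = 0 or x = −3, giving (0, −13) and (−3, 20).
|(0, −13) − (−3, 20)| = √((3)² + (−33)²) = 3√122.

3√122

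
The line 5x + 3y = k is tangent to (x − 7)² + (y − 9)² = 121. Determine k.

k = 62 ± 11√34

The line touches the circle iff its distance from (7, 9) is 11:
|5·7 + 3·9 − k| / √34 = 11
|k − (62)| = 11√34.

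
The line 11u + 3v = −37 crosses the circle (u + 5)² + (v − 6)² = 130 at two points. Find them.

From the line, v = (−37 − 11u)/3. Substituting:
130u² + 1300u + 2080 = 0  ⟹  u² + 10u + 16 = 0
u = −2 or u = −8, giving (−2, −5) and (−8, 17).

(−8, 17) and (−2, −5)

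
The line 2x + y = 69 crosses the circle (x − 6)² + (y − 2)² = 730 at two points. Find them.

Express y = −2x + 69 and substitute into the circle:
5x² − 280x + 3795 = 0  ⟹  x² − 56x + 759 = 0
x = 33 or x = 23, giving (33, 3) and (23, 23).

(23, 23) and (33, 3)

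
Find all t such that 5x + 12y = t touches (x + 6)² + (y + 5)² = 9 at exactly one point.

Tangency holds when the distance from the centre (−6, −5) to the line equals the radius 3:
|5·(−6) + 12·(−5) − t| / √169 = 3
|t − (−90)| = 3·13, so t = −51 or t = −129.

t = −129 or t = −51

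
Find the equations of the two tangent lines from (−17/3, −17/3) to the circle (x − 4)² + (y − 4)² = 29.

Let a tangent through (−17/3, −17/3) have slope m. Its distance from (4, 4) must equal √29:
[m·(29/3) − (29/3)]² = 29(m² + 1)
10m² − 29m + 10 = 0, so m = 5/2 or m = 2/5.
With m = 5/2: 5x − 2y = −17. With m = 2/5: 2x − 5y = 17.

5x − 2y = −17 and 2x − 5y = 17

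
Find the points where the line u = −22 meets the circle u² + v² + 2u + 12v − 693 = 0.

The line gives u = −22. Substituting into the circle:
v² + 12v − 253 = 0
v = 11 or v = −23, giving (−22, 11) and (−22, −23).

(−22, −23) and (−22, 11)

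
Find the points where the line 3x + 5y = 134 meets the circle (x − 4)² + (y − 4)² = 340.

Express y = (134 − 3x)/5 and substitute into the circle:
34x² − 884x + 4896 = 0  ⟹  x² − 26x + 144 = 0
x = 18 or x = 8, giving (18, 16) and (8, 22).

(8, 22) and (18, 16)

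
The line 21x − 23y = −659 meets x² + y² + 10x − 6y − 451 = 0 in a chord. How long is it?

The distance from (−5, 3) to the line is 485/√970, and r² = 485.
Chord = 2√(r² − d²) = 2·√(485/2) = √970.

√970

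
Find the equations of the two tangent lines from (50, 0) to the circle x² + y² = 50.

Write the tangent as mx − y + (0 − m·(50)) = 0 and set its distance from the centre to 5√2:
[m·(−50) − (0)]² = 50(m² + 1)
49m² − 1 = 0, so m = 1/7 or m = −1/7.
With m = 1/7: x − 7y = 50. With m = −1/7: x + 7y = 50.

x − 7y = 50 and x + 7y = 50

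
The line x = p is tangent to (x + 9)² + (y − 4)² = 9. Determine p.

p = −12 or p = −6

The line touches the circle iff its distance from (−9, 4) is 3:
|1·(−9) + 0·4 − p| / √1 = 3
|p − (−9)| = 3, so p = −6 or p = −12.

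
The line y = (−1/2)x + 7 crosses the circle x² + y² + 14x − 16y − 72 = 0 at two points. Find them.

Substitute y = (14 − x)/2:
5x² + 60x − 540 = 0  ⟹  x² + 12x − 108 = 0
x = 6 or x = −18, giving (6, 4) and (−18, 16).

(−18, 16) and (6, 4)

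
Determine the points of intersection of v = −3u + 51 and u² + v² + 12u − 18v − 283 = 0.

(10, 21) and (14, 9)

From the line, v = −3u + 51. Substituting:
10u² − 240u + 1400 = 0  ⟹  u² − 24u + 140 = 0
u = 14 or u = 10, giving (14, 9) and (10, 21).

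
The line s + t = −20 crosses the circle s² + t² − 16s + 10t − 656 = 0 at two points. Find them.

(−19, −1) and (12, −32)

Substitute t = −s − 20:
2s² + 14s − 456 = 0  ⟹  s² + 7s − 228 = 0
s = 12 or s = −19, giving (12, −32) and (−19, −1).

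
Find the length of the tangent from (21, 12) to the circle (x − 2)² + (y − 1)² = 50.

12√3

The centre is (2, 1) and r = 5√2. The square of the distance from P to the centre is 361 + 121 = 482.
By the tangent–radius right angle, tangent length = √(|PO|² − r²) = √432 = 12√3.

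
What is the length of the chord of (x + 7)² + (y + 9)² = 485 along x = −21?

34

The line gives x = −21. Substituting into the circle:
y² + 18y − 208 = 0
y = 8 or y = −26, giving (−21, 8) and (−21, −26).
Chord length = distance between (−21, 8) and (−21, −26) = √1156 = 34.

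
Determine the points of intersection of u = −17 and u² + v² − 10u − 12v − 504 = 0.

(−17, −3) and (−17, 15)

The line gives u = −17. Substituting into the circle:
v² − 12v − 45 = 0
v = 15 or v = −3, giving (−17, 15) and (−17, −3).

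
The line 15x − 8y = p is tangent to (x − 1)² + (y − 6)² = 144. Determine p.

p = −237 or p = 171

The line touches the circle iff its distance from (1, 6) is 12:
|15·1 − 8·6 − p| / √289 = 12
|p − (−33)| = 12·17, so p = 171 or p = −237.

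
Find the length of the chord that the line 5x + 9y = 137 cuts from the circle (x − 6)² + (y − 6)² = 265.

Centre (6, 6), r² = 265. Perpendicular distance d from centre to line = |−53| / √106 = 53/√106.
Half the chord is √(r² − d²) = √(477/2), so the full chord is 3√106.

3√106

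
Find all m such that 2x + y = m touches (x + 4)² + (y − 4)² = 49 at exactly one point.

For a tangent, require d(centre, line) = r = 7.
|2·(−4) + 1·4 − m| / √5 = 7
|m − (−4)| = 7√5.

m = −4 ± 7√5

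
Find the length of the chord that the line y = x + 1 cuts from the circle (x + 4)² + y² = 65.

11√2

From the line, y = x + 1. Substituting:
2x² + 10x − 48 = 0  ⟹  x² + 5x − 24 = 0
x = 3 or x = −8, giving (3, 4) and (−8, −7).
|(3, 4) − (−8, −7)| = √((11)² + (11)²) = 11√2.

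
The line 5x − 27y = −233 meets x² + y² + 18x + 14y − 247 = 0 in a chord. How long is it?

The distance from (−9, −7) to the line is 377/√754, and r² = 377.
Half the chord is √(r² − d²) = √(377/2), so the full chord is √754.

√754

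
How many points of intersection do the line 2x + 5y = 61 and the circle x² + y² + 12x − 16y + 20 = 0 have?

Substituting the line into the circle gives 29x² + 216x − 659 = 0.
Discriminant = (216)² − 4·29·(−659) = 123100 > 0.
Two real roots: the line is a secant.

2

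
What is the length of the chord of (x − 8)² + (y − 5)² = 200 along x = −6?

The line gives x = −6. Substituting into the circle:
y² − 10y + 21 = 0
y = 7 or y = 3, giving (−6, 7) and (−6, 3).
|(−6, 7) − (−6, 3)| = √((0)² + (4)²) = 4.

4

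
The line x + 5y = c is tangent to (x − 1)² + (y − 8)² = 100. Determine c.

The line touches the circle iff its distance from (1, 8) is 10:
|1·1 + 5·8 − c| / √26 = 10
|c − (41)| = 10√26.

c = 41 ± 10√26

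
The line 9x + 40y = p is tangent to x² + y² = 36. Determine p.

p = −246 or p = 246

The line touches the circle iff its distance from (0, 0) is 6:
|9·0 + 40·0 − p| / √1681 = 6
|p| = 6·41, so p = 246 or p = −246.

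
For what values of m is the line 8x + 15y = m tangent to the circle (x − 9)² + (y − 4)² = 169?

Tangency holds when the distance from the centre (9, 4) to the line equals the radius 13:
|8·9 + 15·4 − m| / √289 = 13
|m − (132)| = 13·17, so m = 353 or m = −89.

m = −89 or m = 353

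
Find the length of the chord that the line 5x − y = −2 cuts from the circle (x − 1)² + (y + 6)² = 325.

The distance from (1, −6) to the line is 13/√26, and r² = 325.
Half the chord is √(r² − d²) = √(637/2), so the full chord is 7√26.

7√26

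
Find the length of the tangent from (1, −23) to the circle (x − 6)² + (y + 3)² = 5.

With centre O = (6, −3), |OP|² = 425 and r² = 5.
By the tangent–radius right angle, tangent length = √(|PO|² − r²) = √420 = 2√105.

2√105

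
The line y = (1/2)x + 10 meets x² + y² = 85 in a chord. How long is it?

2√5

Express y = (20 + x)/2 and substitute into the circle:
5x² + 40x + 60 = 0  ⟹  x² + 8x + 12 = 0
x = −2 or x = −6, giving (−2, 9) and (−6, 7).
|(−2, 9) − (−6, 7)| = √((4)² + (2)²) = 2√5.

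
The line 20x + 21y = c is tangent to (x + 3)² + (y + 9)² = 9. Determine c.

For a tangent, require d(centre, line) = r = 3.
|20·(−3) + 21·(−9) − c| / √841 = 3
|c − (−249)| = 3·29, so c = −162 or c = −336.

c = −336 or c = −162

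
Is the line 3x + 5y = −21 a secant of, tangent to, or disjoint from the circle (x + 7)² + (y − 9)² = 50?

disjoint

Substituting the line into the circle gives 34x² + 746x + 4331 = 0.
Discriminant = (746)² − 4·34·(4331) = −32500 < 0.
No real roots: the line does not meet the circle.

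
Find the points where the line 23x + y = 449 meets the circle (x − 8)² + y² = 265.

Substitute y = −23x + 449:
530x² − 20670x + 201400 = 0  ⟹  x² − 39x + 380 = 0
x = 20 or x = 19, giving (20, −11) and (19, 12).

(19, 12) and (20, −11)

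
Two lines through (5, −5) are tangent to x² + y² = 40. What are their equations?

x − 3y = 20 and 3x − y = 20

A line y − (−5) = m(x − (5)) is tangent when its distance from (0, 0) is 2√10:
[m·(−5) − (5)]² = 40(m² + 1)
3m² − 10m + 3 = 0, so m = 1/3 or m = 3.
With m = 1/3: x − 3y = 20. With m = 3: 3x − y = 20.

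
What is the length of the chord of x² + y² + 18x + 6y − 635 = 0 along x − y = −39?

The distance from (−9, −3) to the line is 33/√2, and r² = 725.
Chord = 2√(r² − d²) = 2·√(361/2) = 19√2.

19√2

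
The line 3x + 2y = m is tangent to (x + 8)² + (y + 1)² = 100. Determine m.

m = −26 ± 10√13

Tangency holds when the distance from the centre (−8, −1) to the line equals the radius 10:
|3·(−8) + 2·(−1) − m| / √13 = 10
|m − (−26)| = 10√13.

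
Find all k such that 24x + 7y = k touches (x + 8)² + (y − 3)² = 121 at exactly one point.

k = −446 or k = 104

For a tangent, require d(centre, line) = r = 11.
|24·(−8) + 7·3 − k| / √625 = 11
|k − (−171)| = 11·25, so k = 104 or k = −446.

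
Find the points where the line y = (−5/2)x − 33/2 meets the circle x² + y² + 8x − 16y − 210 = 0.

(−15, 21) and (−3, −9)

Substitute y = (−33 − 5x)/2:
29x² + 522x + 1305 = 0  ⟹  x² + 18x + 45 = 0
x = −3 or x = −15, giving (−3, −9) and (−15, 21).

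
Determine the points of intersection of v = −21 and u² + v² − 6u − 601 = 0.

(−10, −21) and (16, −21)

Substitute v = −21:
u² − 6u − 160 = 0
u = 16 or u = −10, giving (16, −21) and (−10, −21).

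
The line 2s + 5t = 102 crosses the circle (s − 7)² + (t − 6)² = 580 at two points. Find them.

(−9, 24) and (31, 8)

From the line, t = (102 − 2s)/5. Substituting:
29s² − 638s − 8091 = 0  ⟹  s² − 22s − 279 = 0
s = 31 or s = −9, giving (31, 8) and (−9, 24).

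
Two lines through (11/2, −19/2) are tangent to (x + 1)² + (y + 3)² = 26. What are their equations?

5x + y = 18 and x + 5y = −42

A line y − (−19/2) = m(x − (11/2)) is tangent when its distance from (−1, −3) is √26:
[m·(−13/2) − (13/2)]² = 26(m² + 1)
5m² + 26m + 5 = 0, so m = −5 or m = −1/5.
Through (11/2, −19/2) these give 5x + y = 18 and x + 5y = −42.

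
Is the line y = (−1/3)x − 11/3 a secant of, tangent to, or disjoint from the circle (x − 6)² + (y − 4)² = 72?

disjoint

d² = (1·6 + 3·4 − (−11))²/10 = 841/10; r² = 72.
Since d² > r², the line lies outside the circle.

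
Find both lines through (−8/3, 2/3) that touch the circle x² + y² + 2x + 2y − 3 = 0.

x − 2y = −4 and 2x − y = −6

Let a tangent through (−8/3, 2/3) have slope m. Its distance from (−1, −1) must equal √5:
[m·(5/3) − (−5/3)]² = 5(m² + 1)
2m² − 5m + 2 = 0, so m = 1/2 or m = 2.
Through (−8/3, 2/3) these give x − 2y = −4 and 2x − y = −6.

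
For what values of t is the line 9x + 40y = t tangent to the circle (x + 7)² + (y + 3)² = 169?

t = −716 or t = 350

For a tangent, require d(centre, line) = r = 13.
|9·(−7) + 40·(−3) − t| / √1681 = 13
|t − (−183)| = 13·41, so t = 350 or t = −716.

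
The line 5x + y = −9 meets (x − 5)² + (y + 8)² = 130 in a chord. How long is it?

4√26

Centre (5, −8), r² = 130. Perpendicular distance d from centre to line = |26| / √26 = 26/√26.
Half the chord is √(r² − d²) = √(104), so the full chord is 4√26.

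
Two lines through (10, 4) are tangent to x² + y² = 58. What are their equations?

3x + 7y = 58 and 7x − 3y = 58

Write the tangent as mx − y + (4 − m·(10)) = 0 and set its distance from the centre to √58:
[m·(−10) − (−4)]² = 58(m² + 1)
21m² − 40m − 21 = 0, so m = −3/7 or m = 7/3.
With m = −3/7: 3x + 7y = 58. With m = 7/3: 7x − 3y = 58.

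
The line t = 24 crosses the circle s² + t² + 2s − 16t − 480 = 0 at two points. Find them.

(−18, 24) and (16, 24)

From the line, t = 24. Substituting:
s² + 2s − 288 = 0
s = 16 or s = −18, giving (16, 24) and (−18, 24).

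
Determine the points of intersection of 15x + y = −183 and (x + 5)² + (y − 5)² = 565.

(−14, 27) and (−11, −18)

Express y = −15x − 183 and substitute into the circle:
226x² + 5650x + 34804 = 0  ⟹  x² + 25x + 154 = 0
x = −11 or x = −14, giving (−11, −18) and (−14, 27).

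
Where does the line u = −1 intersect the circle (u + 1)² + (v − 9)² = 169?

The line gives u = −1. Substituting into the circle:
v² − 18v − 88 = 0
v = 22 or v = −4, giving (−1, 22) and (−1, −4).

(−1, −4) and (−1, 22)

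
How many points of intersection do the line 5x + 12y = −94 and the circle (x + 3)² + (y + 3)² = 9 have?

0

Substituting the line into the circle gives 169x² + 1444x + 3364 = 0.
Discriminant = (1444)² − 4·169·(3364) = −188928 < 0.
No real roots: the line does not meet the circle.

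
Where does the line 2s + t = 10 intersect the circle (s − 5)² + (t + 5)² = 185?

Substitute t = −2s + 10:
5s² − 70s + 65 = 0  ⟹  s² − 14s + 13 = 0
s = 13 or s = 1, giving (13, −16) and (1, 8).

(1, 8) and (13, −16)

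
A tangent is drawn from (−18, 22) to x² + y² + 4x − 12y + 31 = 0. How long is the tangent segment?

√503

With centre O = (−2, 6), |OP|² = 512 and r² = 9.
Power of the point: PT² = |PO|² − r² = 503, so PT = √503.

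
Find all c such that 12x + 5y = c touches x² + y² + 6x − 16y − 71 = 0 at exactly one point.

For a tangent, require d(centre, line) = r = 12.
|12·(−3) + 5·8 − c| / √169 = 12
|c − (4)| = 12·13, so c = 160 or c = −152.

c = −152 or c = 160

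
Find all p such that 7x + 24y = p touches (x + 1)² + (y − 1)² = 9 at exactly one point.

p = −58 or p = 92

The line touches the circle iff its distance from (−1, 1) is 3:
|7·(−1) + 24·1 − p| / √625 = 3
|p − (17)| = 3·25, so p = 92 or p = −58.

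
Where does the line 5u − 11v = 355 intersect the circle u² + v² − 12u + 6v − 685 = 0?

From the line, v = (−355 + 5u)/11. Substituting:
146u² − 4672u + 19710 = 0  ⟹  u² − 32u + 135 = 0
u = 27 or u = 5, giving (27, −20) and (5, −30).

(5, −30) and (27, −20)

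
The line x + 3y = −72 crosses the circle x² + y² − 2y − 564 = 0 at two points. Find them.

(−9, −21) and (−6, −22)

Substitute y = (−72 − x)/3:
10x² + 150x + 540 = 0  ⟹  x² + 15x + 54 = 0
x = −6 or x = −9, giving (−6, −22) and (−9, −21).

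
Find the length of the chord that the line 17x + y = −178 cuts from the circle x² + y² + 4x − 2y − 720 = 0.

3√290

Centre (−2, 1), r² = 725. Perpendicular distance d from centre to line = |145| / √290 = 145/√290.
Half the chord is √(r² − d²) = √(1305/2), so the full chord is 3√290.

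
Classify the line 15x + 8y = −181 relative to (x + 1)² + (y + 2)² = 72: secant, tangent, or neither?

Centre (−1, −2), r² = 72. Distance² from centre to line = (150)²/289 = 22500/289.
Since d² > r², the line lies outside the circle.

neither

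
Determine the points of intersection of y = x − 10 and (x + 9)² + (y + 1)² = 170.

Express y = x − 10 and substitute into the circle:
2x² − 8 = 0  ⟹  x² − 4 = 0
x = 2 or x = −2, giving (2, −8) and (−2, −12).

(−2, −12) and (2, −8)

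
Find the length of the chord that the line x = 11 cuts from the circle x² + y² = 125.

4

The distance from (0, 0) to the line is 11, and r² = 125.
Chord = 2√(r² − d²) = 2·√(4) = 4.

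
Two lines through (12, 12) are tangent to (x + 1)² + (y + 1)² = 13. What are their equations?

Let a tangent through (12, 12) have slope m. Its distance from (−1, −1) must equal √13:
(−13m − (−13))² = 13(m² + 1)
6m² − 13m + 6 = 0, so m = 3/2 or m = 2/3.
With m = 3/2: 3x − 2y = 12. With m = 2/3: 2x − 3y = −12.

3x − 2y = 12 and 2x − 3y = −12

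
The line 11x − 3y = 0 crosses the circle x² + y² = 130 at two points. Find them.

Express y = (11x)/3 and substitute into the circle:
130x² − 1170 = 0  ⟹  x² − 9 = 0
x = 3 or x = −3, giving (3, 11) and (−3, −11).

(−3, −11) and (3, 11)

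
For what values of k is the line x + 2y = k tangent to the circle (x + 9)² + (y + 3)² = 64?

For a tangent, require d(centre, line) = r = 8.
|1·(−9) + 2·(−3) − k| / √5 = 8
|k − (−15)| = 8√5.

k = −15 ± 8√5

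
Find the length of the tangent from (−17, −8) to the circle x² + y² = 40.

√313

Centre (0, 0), r² = 40. |PO|² = (−17)² + (−8)² = 353.
The tangent meets the radius at right angles, so tangent² = |PO|² − r² = 353 − 40 = 313.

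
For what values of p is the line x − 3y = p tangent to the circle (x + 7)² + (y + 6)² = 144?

p = 11 ± 12√10

Tangency holds when the distance from the centre (−7, −6) to the line equals the radius 12:
|1·(−7) − 3·(−6) − p| / √10 = 12
|p − (11)| = 12√10.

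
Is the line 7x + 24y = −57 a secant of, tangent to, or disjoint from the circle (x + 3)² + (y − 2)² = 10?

disjoint

Centre (−3, 2), r² = 10. Distance² from centre to line = (84)²/625 = 7056/625.
Since d² > r², the line lies outside the circle.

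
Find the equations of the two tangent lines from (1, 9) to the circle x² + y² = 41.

A line y − (9) = m(x − (1)) is tangent when its distance from (0, 0) is √41:
[m·(−1) − (−9)]² = 41(m² + 1)
20m² + 9m − 20 = 0, so m = 4/5 or m = −5/4.
Through (1, 9) these give 4x − 5y = −41 and 5x + 4y = 41.

4x − 5y = −41 and 5x + 4y = 41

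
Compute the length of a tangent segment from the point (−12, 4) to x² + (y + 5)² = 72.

3√17

With centre O = (0, −5), |OP|² = 225 and r² = 72.
The tangent meets the radius at right angles, so tangent² = |PO|² − r² = 225 − 72 = 153.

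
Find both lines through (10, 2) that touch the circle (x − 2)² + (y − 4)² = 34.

A line y − (2) = m(x − (10)) is tangent when its distance from (2, 4) is √34:
[m·(−8) − (2)]² = 34(m² + 1)
15m² + 16m − 15 = 0, so m = 3/5 or m = −5/3.
Through (10, 2) these give 3x − 5y = 20 and 5x + 3y = 56.

3x − 5y = 20 and 5x + 3y = 56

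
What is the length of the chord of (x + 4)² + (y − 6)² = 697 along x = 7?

48

The line gives x = 7. Substituting into the circle:
y² − 12y − 540 = 0
y = 30 or y = −18, giving (7, 30) and (7, −18).
Chord length = distance between (7, 30) and (7, −18) = √2304 = 48.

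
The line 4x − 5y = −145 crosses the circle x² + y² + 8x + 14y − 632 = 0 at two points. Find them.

Substitute y = (145 + 4x)/5:
41x² + 1640x + 15375 = 0  ⟹  x² + 40x + 375 = 0
x = −15 or x = −25, giving (−15, 17) and (−25, 9).

(−25, 9) and (−15, 17)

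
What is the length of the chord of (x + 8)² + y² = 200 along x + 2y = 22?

4√5

The distance from (−8, 0) to the line is 30/√5, and r² = 200.
Half the chord is √(r² − d²) = √(20), so the full chord is 4√5.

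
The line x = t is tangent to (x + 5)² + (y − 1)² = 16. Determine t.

Tangency holds when the distance from the centre (−5, 1) to the line equals the radius 4:
|1·(−5) + 0·1 − t| / √1 = 4
|t − (−5)| = 4, so t = −1 or t = −9.

t = −9 or t = −1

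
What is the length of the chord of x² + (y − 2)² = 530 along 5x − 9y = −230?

2√106

Express y = (230 + 5x)/9 and substitute into the circle:
106x² + 2120x + 2014 = 0  ⟹  x² + 20x + 19 = 0
x = −1 or x = −19, giving (−1, 25) and (−19, 15).
|(−1, 25) − (−19, 15)| = √((18)² + (10)²) = 2√106.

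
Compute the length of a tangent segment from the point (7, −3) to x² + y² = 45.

√13

With centre O = (0, 0), |OP|² = 58 and r² = 45.
Power of the point: PT² = |PO|² − r² = 13, so PT = √13.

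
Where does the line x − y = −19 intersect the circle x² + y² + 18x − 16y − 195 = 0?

(−23, −4) and (3, 22)

Express y = x + 19 and substitute into the circle:
2x² + 40x − 138 = 0  ⟹  x² + 20x − 69 = 0
x = 3 or x = −23, giving (3, 22) and (−23, −4).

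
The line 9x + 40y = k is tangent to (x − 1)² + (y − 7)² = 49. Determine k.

k = 2 or k = 576

The line touches the circle iff its distance from (1, 7) is 7:
|9·1 + 40·7 − k| / √1681 = 7
|k − (289)| = 7·41, so k = 576 or k = 2.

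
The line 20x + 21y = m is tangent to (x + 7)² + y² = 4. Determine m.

m = −198 or m = −82

Tangency holds when the distance from the centre (−7, 0) to the line equals the radius 2:
|20·(−7) + 21·0 − m| / √841 = 2
|m − (−140)| = 2·29, so m = −82 or m = −198.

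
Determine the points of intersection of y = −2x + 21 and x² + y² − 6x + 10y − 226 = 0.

(5, 11) and (17, −13)

Express y = −2x + 21 and substitute into the circle:
5x² − 110x + 425 = 0  ⟹  x² − 22x + 85 = 0
x = 17 or x = 5, giving (17, −13) and (5, 11).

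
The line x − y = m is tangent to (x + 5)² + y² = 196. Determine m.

The line touches the circle iff its distance from (−5, 0) is 14:
|1·(−5) − 1·0 − m| / √2 = 14
|m − (−5)| = 14√2.

m = −5 ± 14√2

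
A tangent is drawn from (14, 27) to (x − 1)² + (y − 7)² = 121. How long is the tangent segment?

With centre O = (1, 7), |OP|² = 569 and r² = 121.
The tangent meets the radius at right angles, so tangent² = |PO|² − r² = 569 − 121 = 448.

8√7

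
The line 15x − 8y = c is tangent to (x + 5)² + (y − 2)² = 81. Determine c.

c = −244 or c = 62

Tangency holds when the distance from the centre (−5, 2) to the line equals the radius 9:
|15·(−5) − 8·2 − c| / √289 = 9
|c − (−91)| = 9·17, so c = 62 or c = −244.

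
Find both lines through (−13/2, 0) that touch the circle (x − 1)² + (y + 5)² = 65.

4x − 7y = −26 and 8x − y = −52

A line y − (0) = m(x − (−13/2)) is tangent when its distance from (1, −5) is √65:
[m·(15/2) − (−5)]² = 65(m² + 1)
7m² − 60m + 32 = 0, so m = 4/7 or m = 8.
Through (−13/2, 0) these give 4x − 7y = −26 and 8x − y = −52.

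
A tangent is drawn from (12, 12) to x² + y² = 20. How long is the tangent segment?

2√67

Centre (0, 0), r² = 20. |PO|² = (12)² + (12)² = 288.
By the tangent–radius right angle, tangent length = √(|PO|² − r²) = √268 = 2√67.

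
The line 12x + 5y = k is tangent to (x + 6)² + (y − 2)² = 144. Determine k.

Tangency holds when the distance from the centre (−6, 2) to the line equals the radius 12:
|12·(−6) + 5·2 − k| / √169 = 12
|k − (−62)| = 12·13, so k = 94 or k = −218.

k = −218 or k = 94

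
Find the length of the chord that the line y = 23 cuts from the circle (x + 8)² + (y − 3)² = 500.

20

Centre (−8, 3), r² = 500. Perpendicular distance d from centre to line = |−20| / √1 = 20.
Half the chord is √(r² − d²) = √(100), so the full chord is 20.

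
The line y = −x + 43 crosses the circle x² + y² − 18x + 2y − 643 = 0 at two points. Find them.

Substitute y = −x + 43:
2x² − 106x + 1292 = 0  ⟹  x² − 53x + 646 = 0
x = 34 or x = 19, giving (34, 9) and (19, 24).

(19, 24) and (34, 9)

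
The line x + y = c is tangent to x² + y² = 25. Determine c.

The line touches the circle iff its distance from (0, 0) is 5:
|1·0 + 1·0 − c| / √2 = 5
|c| = 5√2.

c = ±5√2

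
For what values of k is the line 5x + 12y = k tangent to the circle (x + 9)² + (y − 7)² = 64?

k = −65 or k = 143

The line touches the circle iff its distance from (−9, 7) is 8:
|5·(−9) + 12·7 − k| / √169 = 8
|k − (39)| = 8·13, so k = 143 or k = −65.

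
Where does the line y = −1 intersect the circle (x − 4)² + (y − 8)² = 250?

From the line, y = −1. Substituting:
x² − 8x − 153 = 0
x = 17 or x = −9, giving (17, −1) and (−9, −1).

(−9, −1) and (17, −1)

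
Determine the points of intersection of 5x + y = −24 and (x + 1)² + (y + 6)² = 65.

(−5, 1) and (−2, −14)

From the line, y = −5x − 24. Substituting:
26x² + 182x + 260 = 0  ⟹  x² + 7x + 10 = 0
x = −2 or x = −5, giving (−2, −14) and (−5, 1).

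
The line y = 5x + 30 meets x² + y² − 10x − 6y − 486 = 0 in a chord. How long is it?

Substitute y = 5x + 30:
26x² + 260x + 234 = 0  ⟹  x² + 10x + 9 = 0
x = −1 or x = −9, giving (−1, 25) and (−9, −15).
|(−1, 25) − (−9, −15)| = √((8)² + (40)²) = 8√26.

8√26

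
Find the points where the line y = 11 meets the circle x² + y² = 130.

Substitute y = 11:
x² − 9 = 0
x = 3 or x = −3, giving (3, 11) and (−3, 11).

(−3, 11) and (3, 11)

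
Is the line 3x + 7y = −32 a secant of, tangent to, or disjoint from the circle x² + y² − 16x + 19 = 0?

Substituting the line into the circle gives 58x² − 592x + 1955 = 0.
Δ = 350464 − 453560 = −103096.
No real roots: the line does not meet the circle.

disjoint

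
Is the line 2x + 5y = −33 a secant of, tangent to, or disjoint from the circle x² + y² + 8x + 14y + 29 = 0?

Substituting the line into the circle gives 29x² + 192x − 496 = 0.
Discriminant = (192)² − 4·29·(−496) = 94400 > 0.
Two real roots: the line is a secant.

secant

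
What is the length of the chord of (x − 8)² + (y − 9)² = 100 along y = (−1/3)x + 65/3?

Substitute y = (65 − x)/3:
10x² − 220x + 1120 = 0  ⟹  x² − 22x + 112 = 0
x = 14 or x = 8, giving (14, 17) and (8, 19).
Chord length = distance between (14, 17) and (8, 19) = √40 = 2√10.

2√10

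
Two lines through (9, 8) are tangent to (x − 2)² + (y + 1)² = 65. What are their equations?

Let a tangent through (9, 8) have slope m. Its distance from (2, −1) must equal √65:
(−7m − (−9))² = 65(m² + 1)
8m² + 63m − 8 = 0, so m = 1/8 or m = −8.
Through (9, 8) these give x − 8y = −55 and 8x + y = 80.

x − 8y = −55 and 8x + y = 80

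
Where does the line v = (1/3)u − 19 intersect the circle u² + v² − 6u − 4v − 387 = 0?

(3, −18) and (15, −14)

Express v = (−57 + u)/3 and substitute into the circle:
10u² − 180u + 450 = 0  ⟹  u² − 18u + 45 = 0
u = 15 or u = 3, giving (15, −14) and (3, −18).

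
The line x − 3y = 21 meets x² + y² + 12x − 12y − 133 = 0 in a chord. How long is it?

Centre (−6, 6), r² = 205. Perpendicular distance d from centre to line = |−45| / √10 = 45/√10.
Half the chord is √(r² − d²) = √(5/2), so the full chord is √10.

√10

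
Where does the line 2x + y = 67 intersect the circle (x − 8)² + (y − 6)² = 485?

(22, 23) and (30, 7)

Express y = −2x + 67 and substitute into the circle:
5x² − 260x + 3300 = 0  ⟹  x² − 52x + 660 = 0
x = 30 or x = 22, giving (30, 7) and (22, 23).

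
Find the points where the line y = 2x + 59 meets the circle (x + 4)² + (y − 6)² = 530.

Substitute y = 2x + 59:
5x² + 220x + 2295 = 0  ⟹  x² + 44x + 459 = 0
x = −17 or x = −27, giving (−17, 25) and (−27, 5).

(−27, 5) and (−17, 25)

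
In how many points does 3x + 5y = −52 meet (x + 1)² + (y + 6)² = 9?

0

Centre (−1, −6), r² = 9. Distance² from centre to line = (19)²/34 = 361/34.
Since d² > r², the line lies outside the circle.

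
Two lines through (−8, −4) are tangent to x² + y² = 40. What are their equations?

3x − y = −20 and x + 3y = −20

Let a tangent through (−8, −4) have slope m. Its distance from (0, 0) must equal 2√10:
(8m − (4))² = 40(m² + 1)
3m² − 8m − 3 = 0, so m = 3 or m = −1/3.
With m = 3: 3x − y = −20. With m = −1/3: x + 3y = −20.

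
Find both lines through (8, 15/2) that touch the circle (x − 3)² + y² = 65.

A line y − (15/2) = m(x − (8)) is tangent when its distance from (3, 0) is √65:
(−5m − (−15/2))² = 65(m² + 1)
32m² + 60m + 7 = 0, so m = −1/8 or m = −7/4.
Through (8, 15/2) these give x + 8y = 68 and 7x + 4y = 86.

x + 8y = 68 and 7x + 4y = 86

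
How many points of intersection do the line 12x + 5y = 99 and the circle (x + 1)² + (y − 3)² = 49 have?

Substituting the line into the circle gives 169x² − 1966x + 5856 = 0.
Δ = 3865156 − 3958656 = −93500.
No real roots: the line does not meet the circle.

0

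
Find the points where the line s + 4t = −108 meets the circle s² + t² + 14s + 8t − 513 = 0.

From the line, t = (−108 − s)/4. Substituting:
17s² + 408s = 0  ⟹  s² + 24s = 0
s = 0 or s = −24, giving (0, −27) and (−24, −21).

(−24, −21) and (0, −27)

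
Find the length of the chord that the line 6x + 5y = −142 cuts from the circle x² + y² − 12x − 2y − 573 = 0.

The distance from (6, 1) to the line is 183/√61, and r² = 610.
Half the chord is √(r² − d²) = √(61), so the full chord is 2√61.

2√61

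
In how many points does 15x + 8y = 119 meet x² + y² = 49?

Centre (0, 0), r² = 49. Distance² from centre to line = (−119)²/289 = 49.
Since d² = r², the line is tangent.

1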